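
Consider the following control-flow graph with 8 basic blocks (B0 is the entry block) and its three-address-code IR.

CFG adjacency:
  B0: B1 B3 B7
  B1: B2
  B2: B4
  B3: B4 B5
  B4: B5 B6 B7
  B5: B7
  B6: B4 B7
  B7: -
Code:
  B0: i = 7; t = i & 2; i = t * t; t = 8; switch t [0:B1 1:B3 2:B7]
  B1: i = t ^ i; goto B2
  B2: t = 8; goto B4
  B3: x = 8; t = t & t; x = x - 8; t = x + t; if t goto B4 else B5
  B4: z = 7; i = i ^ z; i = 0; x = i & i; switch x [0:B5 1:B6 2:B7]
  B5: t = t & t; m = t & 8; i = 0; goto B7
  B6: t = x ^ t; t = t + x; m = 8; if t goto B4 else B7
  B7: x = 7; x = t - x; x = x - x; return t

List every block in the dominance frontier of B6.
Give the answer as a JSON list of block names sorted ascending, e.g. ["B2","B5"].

idom tree: B1←B0 B2←B1 B3←B0 B4←B0 B5←B0 B6←B4 B7←B0
Dom at joins:
  B4: preds {B2,B3,B6}: {B0,B1,B2} ∩ {B0,B3} ∩ {B0,B4,B6} = {B0}; idom=B0
  B5: preds {B3,B4}: {B0,B3} ∩ {B0,B4} = {B0}; idom=B0
  B7: preds {B0,B4,B5,B6}: {B0} ∩ {B0,B4} ∩ {B0,B5} ∩ {B0,B4,B6} = {B0}; idom=B0

Frontier:
  join B4 pred B2: B2→B1 stop@B0
  join B4 pred B3: B3 stop@B0
  join B4 pred B6: B6→B4 stop@B0
  join B5 pred B3: B3 stop@B0
  join B5 pred B4: B4 stop@B0
  join B7 pred B0: · stop@B0
  join B7 pred B4: B4 stop@B0
  join B7 pred B5: B5 stop@B0
  join B7 pred B6: B6→B4 stop@B0
  B0 → ∅
  B1 → {B4}
  B2 → {B4}
  B3 → {B4,B5}
  B4 → {B4,B5,B7}
  B5 → {B7}
  B6 → {B4,B7}
  B7 → ∅

DF(B6) = ["B4", "B7"]

Answer: ["B4", "B7"]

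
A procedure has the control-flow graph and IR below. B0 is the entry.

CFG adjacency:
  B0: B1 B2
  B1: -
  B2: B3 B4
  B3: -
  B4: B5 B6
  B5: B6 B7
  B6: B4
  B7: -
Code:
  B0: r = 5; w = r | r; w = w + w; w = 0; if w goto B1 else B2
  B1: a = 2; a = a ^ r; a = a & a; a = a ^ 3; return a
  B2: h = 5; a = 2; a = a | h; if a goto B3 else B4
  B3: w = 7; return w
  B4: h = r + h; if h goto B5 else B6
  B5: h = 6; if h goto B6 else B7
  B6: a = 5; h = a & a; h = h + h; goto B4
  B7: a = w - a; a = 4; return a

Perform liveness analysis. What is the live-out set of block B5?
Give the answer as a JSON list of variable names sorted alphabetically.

Answer: ["a", "r", "w"]

Derivation:
Per-block:
  B0 def {r,w} use ∅
  B1 def {a} use {r}
  B2 def {a,h} use ∅
  B3 def {w} use ∅
  B4 def {h} use {h,r}
  B5 def {h} use ∅
  B6 def {a,h} use ∅
  B7 def {a} use {a,w}

Live sets:
  live B0: ∅→{r,w}
  live B1: {r}→∅
  live B2: {r,w}→{a,h,r,w}
  live B3: ∅→∅
  live B4: {a,h,r,w}→{a,r,w}
  live B5: {a,r,w}→{a,r,w}
  live B6: {r,w}→{a,h,r,w}
  live B7: {a,w}→∅

live-out(B5) = ["a", "r", "w"]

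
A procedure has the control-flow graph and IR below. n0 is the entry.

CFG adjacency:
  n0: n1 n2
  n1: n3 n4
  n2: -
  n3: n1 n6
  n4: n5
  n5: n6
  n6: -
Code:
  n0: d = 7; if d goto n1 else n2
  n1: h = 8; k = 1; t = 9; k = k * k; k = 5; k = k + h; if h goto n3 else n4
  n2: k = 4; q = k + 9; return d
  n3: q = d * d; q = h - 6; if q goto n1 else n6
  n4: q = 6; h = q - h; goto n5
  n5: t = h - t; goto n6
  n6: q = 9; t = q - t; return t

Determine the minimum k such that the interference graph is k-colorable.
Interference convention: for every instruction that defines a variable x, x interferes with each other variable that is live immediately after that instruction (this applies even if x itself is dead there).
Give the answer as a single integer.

Answer: 4

Analysis:
Per-block:
  n0: def={d} ue=∅
  n1: def={h,k,t} ue=∅
  n2: def={k,q} ue={d}
  n3: def={q} ue={d,h}
  n4: def={h,q} ue={h}
  n5: def={t} ue={h,t}
  n6: def={q,t} ue={t}

Liveness:
  n0 li=∅ lo={d}
  n1 li={d} lo={d,h,t}
  n2 li={d} lo=∅
  n3 li={d,h,t} lo={d,t}
  n4 li={h,t} lo={h,t}
  n5 li={h,t} lo={t}
  n6 li={t} lo=∅

Interference:
  d: {h,k,q,t}
  h: {d,k,q,t}
  k: {d,h,t}
  q: {d,h,t}
  t: {d,h,k,q}

Colouring:
  lower bound: {d,h,k,t} mutually conflict ⇒ χ ≥ 4
  assign d→r0 h→r1 k→r3 q→r3 t→r2 — no edge inside a register ⇒ χ ≤ 4
  χ = 4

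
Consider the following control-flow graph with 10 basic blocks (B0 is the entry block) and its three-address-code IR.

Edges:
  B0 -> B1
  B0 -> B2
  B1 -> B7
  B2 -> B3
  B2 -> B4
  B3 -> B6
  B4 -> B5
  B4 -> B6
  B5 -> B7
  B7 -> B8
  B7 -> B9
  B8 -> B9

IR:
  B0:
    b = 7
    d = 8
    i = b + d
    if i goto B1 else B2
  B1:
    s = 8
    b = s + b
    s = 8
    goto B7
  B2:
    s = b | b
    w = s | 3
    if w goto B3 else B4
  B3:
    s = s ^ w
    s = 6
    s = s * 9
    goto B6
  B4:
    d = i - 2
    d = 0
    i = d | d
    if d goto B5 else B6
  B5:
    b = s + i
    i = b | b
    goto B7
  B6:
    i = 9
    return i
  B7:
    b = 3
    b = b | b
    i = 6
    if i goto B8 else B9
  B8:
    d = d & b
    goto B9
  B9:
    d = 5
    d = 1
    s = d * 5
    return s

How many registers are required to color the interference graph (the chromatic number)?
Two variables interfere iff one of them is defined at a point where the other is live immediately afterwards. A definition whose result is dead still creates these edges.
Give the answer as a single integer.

Answer: 4

Working:
Block summaries:
  B0 def {b,d,i} use ∅
  B1 def {b,s} use {b}
  B2 def {s,w} use {b}
  B3 def {s} use {s,w}
  B4 def {d,i} use {i}
  B5 def {b,i} use {i,s}
  B6 def {i} use ∅
  B7 def {b,i} use ∅
  B8 def {d} use {b,d}
  B9 def {d,s} use ∅

Live sets:
  B0: in=∅ out={b,d,i}
  B1: in={b,d} out={d}
  B2: in={b,i} out={i,s,w}
  B3: in={s,w} out=∅
  B4: in={i,s} out={d,i,s}
  B5: in={d,i,s} out={d}
  B6: in=∅ out=∅
  B7: in={d} out={b,d}
  B8: in={b,d} out=∅
  B9: in=∅ out=∅

Conflict graph:
  b — {d,i,s}
  d — {b,i,s}
  i — {b,d,s,w}
  s — {b,d,i,w}
  w — {i,s}

Chromatic number:
  clique {b,d,i,s} ⇒ need ≥ 4
  4-colouring: R0={i}  R1={s}  R2={b,w}  R3={d}
  χ = 4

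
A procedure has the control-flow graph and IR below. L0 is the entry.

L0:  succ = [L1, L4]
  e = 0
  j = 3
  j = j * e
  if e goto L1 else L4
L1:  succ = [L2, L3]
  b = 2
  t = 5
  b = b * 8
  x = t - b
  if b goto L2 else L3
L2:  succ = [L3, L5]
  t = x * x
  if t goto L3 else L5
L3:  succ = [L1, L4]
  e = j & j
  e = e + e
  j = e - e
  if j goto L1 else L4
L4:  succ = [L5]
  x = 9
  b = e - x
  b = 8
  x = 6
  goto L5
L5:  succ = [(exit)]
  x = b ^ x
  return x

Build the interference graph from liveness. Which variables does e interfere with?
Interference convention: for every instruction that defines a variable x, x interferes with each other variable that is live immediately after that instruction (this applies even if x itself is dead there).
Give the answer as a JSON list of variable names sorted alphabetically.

Answer: ["j", "x"]

Derivation:
def/use:
  L0 def {e,j} use ∅
  L1 def {b,t,x} use ∅
  L2 def {t} use {x}
  L3 def {e,j} use {j}
  L4 def {b,x} use {e}
  L5 def {x} use {b,x}

Liveness:
  L0: in=∅ out={e,j}
  L1: in={j} out={b,j,x}
  L2: in={b,j,x} out={b,j,x}
  L3: in={j} out={e,j}
  L4: in={e} out={b,x}
  L5: in={b,x} out=∅

Interfere edges:
  b: {j,t,x}
  e: {j,x}
  j: {b,e,t,x}
  t: {b,j,x}
  x: {b,e,j,t}

N(e) = ["j", "x"]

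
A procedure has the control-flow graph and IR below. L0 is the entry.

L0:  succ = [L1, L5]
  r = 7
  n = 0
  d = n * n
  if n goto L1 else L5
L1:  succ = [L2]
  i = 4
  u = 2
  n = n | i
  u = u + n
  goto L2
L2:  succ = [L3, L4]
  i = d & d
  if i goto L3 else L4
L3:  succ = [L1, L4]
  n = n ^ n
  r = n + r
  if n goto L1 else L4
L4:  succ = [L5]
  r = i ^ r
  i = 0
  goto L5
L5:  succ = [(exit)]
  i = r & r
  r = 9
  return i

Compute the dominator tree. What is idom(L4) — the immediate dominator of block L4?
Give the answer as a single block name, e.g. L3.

idom tree: L1←L0 L2←L1 L3←L2 L4←L2 L5←L0
Dom∩ at merges:
  L1: preds {L0,L3}: {L0} ∩ {L0,L1,L2,L3} = {L0}; idom=L0
  L4: preds {L2,L3}: {L0,L1,L2} ∩ {L0,L1,L2,L3} = {L0,L1,L2}; idom=L2
  L5: preds {L0,L4}: {L0} ∩ {L0,L1,L2,L4} = {L0}; idom=L0

idom(L4) = L2

Answer: L2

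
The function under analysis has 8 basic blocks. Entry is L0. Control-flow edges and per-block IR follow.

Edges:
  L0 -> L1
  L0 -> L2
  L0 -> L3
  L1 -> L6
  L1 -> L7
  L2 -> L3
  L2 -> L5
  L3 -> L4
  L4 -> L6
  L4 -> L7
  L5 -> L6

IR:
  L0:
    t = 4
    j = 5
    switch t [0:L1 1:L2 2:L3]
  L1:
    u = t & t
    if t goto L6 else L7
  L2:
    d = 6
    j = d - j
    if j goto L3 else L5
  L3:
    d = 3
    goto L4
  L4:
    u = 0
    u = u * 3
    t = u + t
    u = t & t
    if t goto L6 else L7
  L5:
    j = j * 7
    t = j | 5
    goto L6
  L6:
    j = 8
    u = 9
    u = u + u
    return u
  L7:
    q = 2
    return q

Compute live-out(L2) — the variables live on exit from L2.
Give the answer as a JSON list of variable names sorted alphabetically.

Answer: ["j", "t"]

Working:
Per-block:
  L0: {j,t} / ∅
  L1: {u} / {t}
  L2: {d,j} / {j}
  L3: {d} / ∅
  L4: {t,u} / {t}
  L5: {j,t} / {j}
  L6: {j,u} / ∅
  L7: {q} / ∅

Liveness:
  L0: in=∅ out={j,t}
  L1: in={t} out=∅
  L2: in={j,t} out={j,t}
  L3: in={t} out={t}
  L4: in={t} out=∅
  L5: in={j} out=∅
  L6: in=∅ out=∅
  L7: in=∅ out=∅

live-out(L2) = ["j", "t"]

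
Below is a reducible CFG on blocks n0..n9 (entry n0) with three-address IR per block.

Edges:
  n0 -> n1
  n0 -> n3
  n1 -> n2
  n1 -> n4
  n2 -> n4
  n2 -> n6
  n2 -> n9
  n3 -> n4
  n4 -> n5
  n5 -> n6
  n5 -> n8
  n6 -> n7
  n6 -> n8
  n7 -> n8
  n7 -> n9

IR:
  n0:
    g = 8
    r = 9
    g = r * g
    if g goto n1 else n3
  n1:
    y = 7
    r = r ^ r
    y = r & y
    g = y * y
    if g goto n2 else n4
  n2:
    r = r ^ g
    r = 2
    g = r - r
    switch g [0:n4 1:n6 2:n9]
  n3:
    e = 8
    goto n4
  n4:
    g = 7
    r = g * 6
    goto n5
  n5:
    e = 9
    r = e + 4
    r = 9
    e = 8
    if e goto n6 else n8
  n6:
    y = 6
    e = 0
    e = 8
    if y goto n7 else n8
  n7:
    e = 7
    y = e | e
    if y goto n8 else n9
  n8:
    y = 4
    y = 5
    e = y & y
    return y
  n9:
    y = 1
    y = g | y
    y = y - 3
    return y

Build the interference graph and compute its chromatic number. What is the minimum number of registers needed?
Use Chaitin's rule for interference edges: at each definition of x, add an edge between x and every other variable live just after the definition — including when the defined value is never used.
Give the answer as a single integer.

Answer: 3

Derivation:
Block summaries:
  n0: def={g,r} ue=∅
  n1: def={g,r,y} ue={r}
  n2: def={g,r} ue={g,r}
  n3: def={e} ue=∅
  n4: def={g,r} ue=∅
  n5: def={e,r} ue=∅
  n6: def={e,y} ue=∅
  n7: def={e,y} ue=∅
  n8: def={e,y} ue=∅
  n9: def={y} ue={g}

Live sets:
  n0 li=∅ lo={r}
  n1 li={r} lo={g,r}
  n2 li={g,r} lo={g}
  n3 li=∅ lo=∅
  n4 li=∅ lo={g}
  n5 li={g} lo={g}
  n6 li={g} lo={g}
  n7 li={g} lo={g}
  n8 li=∅ lo=∅
  n9 li={g} lo=∅

Interference:
  e — {g,y}
  g — {e,r,y}
  r — {g,y}
  y — {e,g,r}

Colouring:
  clique {e,g,y} ⇒ need ≥ 3
  3-colouring: r0={g}  r1={y}  r2={e,r}
  χ = 3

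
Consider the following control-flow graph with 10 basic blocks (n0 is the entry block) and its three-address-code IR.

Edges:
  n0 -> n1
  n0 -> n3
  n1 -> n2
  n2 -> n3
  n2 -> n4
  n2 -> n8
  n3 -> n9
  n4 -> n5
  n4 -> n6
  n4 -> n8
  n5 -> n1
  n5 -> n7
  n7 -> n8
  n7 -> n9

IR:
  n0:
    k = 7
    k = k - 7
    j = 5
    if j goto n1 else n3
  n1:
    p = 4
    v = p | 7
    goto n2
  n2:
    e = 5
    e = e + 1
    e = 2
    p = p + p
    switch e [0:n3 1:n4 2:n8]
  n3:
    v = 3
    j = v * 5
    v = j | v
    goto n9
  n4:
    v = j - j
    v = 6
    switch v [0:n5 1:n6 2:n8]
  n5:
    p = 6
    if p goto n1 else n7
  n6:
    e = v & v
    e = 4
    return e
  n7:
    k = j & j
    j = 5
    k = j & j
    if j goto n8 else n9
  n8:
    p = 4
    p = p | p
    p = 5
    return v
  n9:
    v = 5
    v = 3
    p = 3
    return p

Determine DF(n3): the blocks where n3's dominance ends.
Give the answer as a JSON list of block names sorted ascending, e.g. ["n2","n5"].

Answer: ["n9"]

Working:
idom tree: n1←n0 n2←n1 n3←n0 n4←n2 n5←n4 n6←n4 n7←n5 n8←n2 n9←n0
Dom∩ at merges:
  n1: preds {n0,n5}: {n0} ∩ {n0,n1,n2,n4,n5} = {n0}; idom=n0
  n3: preds {n0,n2}: {n0} ∩ {n0,n1,n2} = {n0}; idom=n0
  n8: preds {n2,n4,n7}: {n0,n1,n2} ∩ {n0,n1,n2,n4} ∩ {n0,n1,n2,n4,n5,n7} = {n0,n1,n2}; idom=n2
  n9: preds {n3,n7}: {n0,n3} ∩ {n0,n1,n2,n4,n5,n7} = {n0}; idom=n0

Frontier:
  join n1 pred n0: · stop@n0
  join n1 pred n5: n5→n4→n2→n1 stop@n0
  join n3 pred n0: · stop@n0
  join n3 pred n2: n2→n1 stop@n0
  join n8 pred n2: · stop@n2
  join n8 pred n4: n4 stop@n2
  join n8 pred n7: n7→n5→n4 stop@n2
  join n9 pred n3: n3 stop@n0
  join n9 pred n7: n7→n5→n4→n2→n1 stop@n0
  DF(n0)=∅
  DF(n1)={n1,n3,n9}
  DF(n2)={n1,n3,n9}
  DF(n3)={n9}
  DF(n4)={n1,n8,n9}
  DF(n5)={n1,n8,n9}
  DF(n6)=∅
  DF(n7)={n8,n9}
  DF(n8)=∅
  DF(n9)=∅

DF(n3) = ["n9"]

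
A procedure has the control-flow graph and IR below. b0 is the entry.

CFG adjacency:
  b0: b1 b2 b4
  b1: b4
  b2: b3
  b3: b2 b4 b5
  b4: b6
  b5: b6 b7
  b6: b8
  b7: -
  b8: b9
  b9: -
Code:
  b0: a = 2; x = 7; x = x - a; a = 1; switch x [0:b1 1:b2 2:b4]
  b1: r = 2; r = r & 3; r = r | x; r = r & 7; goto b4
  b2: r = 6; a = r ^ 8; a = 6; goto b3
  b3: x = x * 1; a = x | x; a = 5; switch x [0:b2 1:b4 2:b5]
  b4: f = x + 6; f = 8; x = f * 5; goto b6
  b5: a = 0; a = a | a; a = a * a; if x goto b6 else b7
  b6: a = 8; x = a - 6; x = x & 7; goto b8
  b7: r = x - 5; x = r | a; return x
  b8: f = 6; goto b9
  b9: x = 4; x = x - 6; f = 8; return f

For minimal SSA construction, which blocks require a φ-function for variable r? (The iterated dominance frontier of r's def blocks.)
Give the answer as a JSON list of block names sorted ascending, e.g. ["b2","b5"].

idom tree: b1←b0 b2←b0 b3←b2 b4←b0 b5←b3 b6←b0 b7←b5 b8←b6 b9←b8
Join-block Dom:
  b2: preds {b0,b3}: {b0} ∩ {b0,b2,b3} = {b0}; idom=b0
  b4: preds {b0,b1,b3}: {b0} ∩ {b0,b1} ∩ {b0,b2,b3} = {b0}; idom=b0
  b6: preds {b4,b5}: {b0,b4} ∩ {b0,b2,b3,b5} = {b0}; idom=b0

Frontier:
  b2←b0: walk · to b0
  b2←b3: walk b3→b2 to b0
  b4←b0: walk · to b0
  b4←b1: walk b1 to b0
  b4←b3: walk b3→b2 to b0
  b6←b4: walk b4 to b0
  b6←b5: walk b5→b3→b2 to b0
  b0 → ∅
  b1 → {b4}
  b2 → {b2,b4,b6}
  b3 → {b2,b4,b6}
  b4 → {b6}
  b5 → {b6}
  b6 → ∅
  b7 → ∅
  b8 → ∅
  b9 → ∅

φ for r: defs {b1,b2,b7}
  DF⁺ = {b2,b4,b6}

Answer: ["b2", "b4", "b6"]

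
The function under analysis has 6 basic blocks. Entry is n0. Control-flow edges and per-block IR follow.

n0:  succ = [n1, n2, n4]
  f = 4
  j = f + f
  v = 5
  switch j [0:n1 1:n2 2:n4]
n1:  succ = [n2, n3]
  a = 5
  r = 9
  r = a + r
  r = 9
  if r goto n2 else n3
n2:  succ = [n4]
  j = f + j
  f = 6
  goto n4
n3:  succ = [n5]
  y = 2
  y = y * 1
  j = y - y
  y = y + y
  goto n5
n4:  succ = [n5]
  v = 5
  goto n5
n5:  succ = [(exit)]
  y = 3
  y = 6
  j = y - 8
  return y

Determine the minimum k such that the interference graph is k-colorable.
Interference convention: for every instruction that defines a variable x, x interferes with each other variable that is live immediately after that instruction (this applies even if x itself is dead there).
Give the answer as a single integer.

Block summaries:
  n0: {f,j,v} / ∅
  n1: {a,r} / ∅
  n2: {f,j} / {f,j}
  n3: {j,y} / ∅
  n4: {v} / ∅
  n5: {j,y} / ∅

Backward fixpoint:
  live n0: ∅→{f,j}
  live n1: {f,j}→{f,j}
  live n2: {f,j}→∅
  live n3: ∅→∅
  live n4: ∅→∅
  live n5: ∅→∅

Interfere edges:
  a: {f,j,r}
  f: {a,j,r,v}
  j: {a,f,r,v,y}
  r: {a,f,j}
  v: {f,j}
  y: {j}

Chromatic number:
  {a,f,j,r} pairwise interfere (4-clique) ⇒ χ ≥ 4
  4-colouring: r0={j}  r1={f,y}  r2={a,v}  r3={r}
  χ = 4

Answer: 4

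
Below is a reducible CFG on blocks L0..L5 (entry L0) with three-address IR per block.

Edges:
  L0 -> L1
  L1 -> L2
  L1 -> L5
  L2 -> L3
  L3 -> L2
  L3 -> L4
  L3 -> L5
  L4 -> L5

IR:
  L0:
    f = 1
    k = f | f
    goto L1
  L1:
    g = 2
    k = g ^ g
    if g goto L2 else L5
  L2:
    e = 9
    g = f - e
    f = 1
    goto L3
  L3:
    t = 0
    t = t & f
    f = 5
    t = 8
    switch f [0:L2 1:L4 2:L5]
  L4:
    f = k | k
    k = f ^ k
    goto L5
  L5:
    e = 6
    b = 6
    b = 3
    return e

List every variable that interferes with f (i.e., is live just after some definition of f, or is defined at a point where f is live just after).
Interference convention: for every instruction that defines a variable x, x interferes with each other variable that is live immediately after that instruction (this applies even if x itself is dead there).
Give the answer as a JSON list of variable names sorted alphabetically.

Answer: ["e", "g", "k", "t"]

Derivation:
def/use:
  L0: def={f,k} ue=∅
  L1: def={g,k} ue=∅
  L2: def={e,f,g} ue={f}
  L3: def={f,t} ue={f}
  L4: def={f,k} ue={k}
  L5: def={b,e} ue=∅

Liveness:
  L0: in=∅ out={f}
  L1: in={f} out={f,k}
  L2: in={f,k} out={f,k}
  L3: in={f,k} out={f,k}
  L4: in={k} out=∅
  L5: in=∅ out=∅

Interference:
  b↔{e}
  e↔{b,f,k}
  f↔{e,g,k,t}
  g↔{f,k}
  k↔{e,f,g,t}
  t↔{f,k}

N(f) = ["e", "g", "k", "t"]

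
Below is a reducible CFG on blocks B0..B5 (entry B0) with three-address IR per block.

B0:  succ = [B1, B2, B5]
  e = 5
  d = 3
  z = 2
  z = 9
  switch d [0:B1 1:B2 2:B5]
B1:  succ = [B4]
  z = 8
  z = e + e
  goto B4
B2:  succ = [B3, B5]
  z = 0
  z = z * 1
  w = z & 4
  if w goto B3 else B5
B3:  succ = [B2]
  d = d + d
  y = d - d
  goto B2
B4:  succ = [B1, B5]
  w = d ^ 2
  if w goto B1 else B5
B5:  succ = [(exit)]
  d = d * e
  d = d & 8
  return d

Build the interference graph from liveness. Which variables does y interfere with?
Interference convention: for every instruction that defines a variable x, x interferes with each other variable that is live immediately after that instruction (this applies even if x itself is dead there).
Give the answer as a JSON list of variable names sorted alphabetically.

Answer: ["d", "e"]

Working:
def/use:
  B0: def={d,e,z} ue=∅
  B1: def={z} ue={e}
  B2: def={w,z} ue=∅
  B3: def={d,y} ue={d}
  B4: def={w} ue={d}
  B5: def={d} ue={d,e}

Liveness:
  B0 li=∅ lo={d,e}
  B1 li={d,e} lo={d,e}
  B2 li={d,e} lo={d,e}
  B3 li={d,e} lo={d,e}
  B4 li={d,e} lo={d,e}
  B5 li={d,e} lo=∅

Interfere edges:
  d↔{e,w,y,z}
  e↔{d,w,y,z}
  w↔{d,e}
  y↔{d,e}
  z↔{d,e}

N(y) = ["d", "e"]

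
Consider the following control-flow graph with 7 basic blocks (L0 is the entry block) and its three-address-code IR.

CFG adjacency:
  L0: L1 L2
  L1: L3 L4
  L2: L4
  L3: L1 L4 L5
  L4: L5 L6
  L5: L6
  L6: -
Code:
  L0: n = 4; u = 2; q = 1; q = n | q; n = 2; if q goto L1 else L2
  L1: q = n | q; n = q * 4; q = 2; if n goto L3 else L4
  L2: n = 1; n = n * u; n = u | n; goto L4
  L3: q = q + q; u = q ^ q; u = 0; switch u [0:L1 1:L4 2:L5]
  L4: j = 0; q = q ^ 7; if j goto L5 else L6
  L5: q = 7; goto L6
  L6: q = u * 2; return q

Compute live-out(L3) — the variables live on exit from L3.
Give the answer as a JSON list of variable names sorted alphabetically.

Answer: ["n", "q", "u"]

Derivation:
def/use:
  L0: {n,q,u} / ∅
  L1: {n,q} / {n,q}
  L2: {n} / {u}
  L3: {q,u} / {q}
  L4: {j,q} / {q}
  L5: {q} / ∅
  L6: {q} / {u}

Backward fixpoint:
  live L0: ∅→{n,q,u}
  live L1: {n,q,u}→{n,q,u}
  live L2: {q,u}→{q,u}
  live L3: {n,q}→{n,q,u}
  live L4: {q,u}→{u}
  live L5: {u}→{u}
  live L6: {u}→∅

live-out(L3) = ["n", "q", "u"]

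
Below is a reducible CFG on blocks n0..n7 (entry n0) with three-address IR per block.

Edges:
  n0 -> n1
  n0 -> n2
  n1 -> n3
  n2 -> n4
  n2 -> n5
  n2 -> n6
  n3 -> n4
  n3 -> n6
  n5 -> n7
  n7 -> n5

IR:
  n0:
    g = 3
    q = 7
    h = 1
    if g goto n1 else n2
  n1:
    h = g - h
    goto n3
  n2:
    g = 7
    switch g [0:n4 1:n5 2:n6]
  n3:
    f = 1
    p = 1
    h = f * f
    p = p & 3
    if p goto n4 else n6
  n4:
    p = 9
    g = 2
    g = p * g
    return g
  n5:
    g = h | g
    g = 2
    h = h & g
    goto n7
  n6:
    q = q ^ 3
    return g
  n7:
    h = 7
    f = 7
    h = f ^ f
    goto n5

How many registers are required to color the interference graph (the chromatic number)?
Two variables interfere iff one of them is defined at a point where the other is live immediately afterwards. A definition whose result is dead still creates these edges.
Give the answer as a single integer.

Answer: 4

Analysis:
def/use:
  n0 def {g,h,q} use ∅
  n1 def {h} use {g,h}
  n2 def {g} use ∅
  n3 def {f,h,p} use ∅
  n4 def {g,p} use ∅
  n5 def {g,h} use {g,h}
  n6 def {q} use {g,q}
  n7 def {f,h} use ∅

Backward fixpoint:
  live n0: ∅→{g,h,q}
  live n1: {g,h,q}→{g,q}
  live n2: {h,q}→{g,h,q}
  live n3: {g,q}→{g,q}
  live n4: ∅→∅
  live n5: {g,h}→{g}
  live n6: {g,q}→∅
  live n7: {g}→{g,h}

Interference:
  f: {g,p,q}
  g: {f,h,p,q}
  h: {g,p,q}
  p: {f,g,h,q}
  q: {f,g,h,p}

Colouring:
  {f,g,p,q} pairwise interfere (4-clique) ⇒ χ ≥ 4
  4-colouring: r0={g}  r1={p}  r2={q}  r3={f,h}
  χ = 4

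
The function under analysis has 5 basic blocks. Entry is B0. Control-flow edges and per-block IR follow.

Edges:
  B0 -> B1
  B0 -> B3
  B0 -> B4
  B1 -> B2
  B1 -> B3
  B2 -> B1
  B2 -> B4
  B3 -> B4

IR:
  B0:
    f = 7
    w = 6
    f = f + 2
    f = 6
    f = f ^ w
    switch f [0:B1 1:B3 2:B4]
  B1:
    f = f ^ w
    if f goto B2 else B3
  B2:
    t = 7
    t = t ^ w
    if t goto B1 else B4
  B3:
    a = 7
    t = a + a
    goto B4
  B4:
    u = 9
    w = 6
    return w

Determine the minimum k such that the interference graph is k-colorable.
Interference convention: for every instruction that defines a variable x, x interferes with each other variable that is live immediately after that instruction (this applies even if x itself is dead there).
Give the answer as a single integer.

Per-block:
  B0 def {f,w} use ∅
  B1 def {f} use {f,w}
  B2 def {t} use {w}
  B3 def {a,t} use ∅
  B4 def {u,w} use ∅

Live sets:
  B0 li=∅ lo={f,w}
  B1 li={f,w} lo={f,w}
  B2 li={f,w} lo={f,w}
  B3 li=∅ lo=∅
  B4 li=∅ lo=∅

Interference:
  a — ∅
  f — {t,w}
  t — {f,w}
  u — ∅
  w — {f,t}

Chromatic number:
  {f,t,w} pairwise interfere (3-clique) ⇒ χ ≥ 3
  3-colouring: c0={a,f,u}  c1={t}  c2={w}
  χ = 3

Answer: 3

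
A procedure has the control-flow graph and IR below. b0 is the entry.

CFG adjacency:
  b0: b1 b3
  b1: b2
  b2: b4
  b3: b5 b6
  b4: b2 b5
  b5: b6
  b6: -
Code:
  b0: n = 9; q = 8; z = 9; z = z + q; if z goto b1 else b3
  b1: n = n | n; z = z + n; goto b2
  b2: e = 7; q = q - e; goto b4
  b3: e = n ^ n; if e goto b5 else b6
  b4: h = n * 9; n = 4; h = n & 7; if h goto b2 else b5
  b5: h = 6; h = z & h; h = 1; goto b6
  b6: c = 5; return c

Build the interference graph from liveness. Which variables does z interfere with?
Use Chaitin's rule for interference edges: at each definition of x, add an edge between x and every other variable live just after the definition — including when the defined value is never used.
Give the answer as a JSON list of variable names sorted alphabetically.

Block summaries:
  b0 def {n,q,z} use ∅
  b1 def {n,z} use {n,z}
  b2 def {e,q} use {q}
  b3 def {e} use {n}
  b4 def {h,n} use {n}
  b5 def {h} use {z}
  b6 def {c} use ∅

Backward fixpoint:
  live b0: ∅→{n,q,z}
  live b1: {n,q,z}→{n,q,z}
  live b2: {n,q,z}→{n,q,z}
  live b3: {n,z}→{z}
  live b4: {n,q,z}→{n,q,z}
  live b5: {z}→∅
  live b6: ∅→∅

Conflict graph:
  c↔∅
  e↔{n,q,z}
  h↔{n,q,z}
  n↔{e,h,q,z}
  q↔{e,h,n,z}
  z↔{e,h,n,q}

N(z) = ["e", "h", "n", "q"]

Answer: ["e", "h", "n", "q"]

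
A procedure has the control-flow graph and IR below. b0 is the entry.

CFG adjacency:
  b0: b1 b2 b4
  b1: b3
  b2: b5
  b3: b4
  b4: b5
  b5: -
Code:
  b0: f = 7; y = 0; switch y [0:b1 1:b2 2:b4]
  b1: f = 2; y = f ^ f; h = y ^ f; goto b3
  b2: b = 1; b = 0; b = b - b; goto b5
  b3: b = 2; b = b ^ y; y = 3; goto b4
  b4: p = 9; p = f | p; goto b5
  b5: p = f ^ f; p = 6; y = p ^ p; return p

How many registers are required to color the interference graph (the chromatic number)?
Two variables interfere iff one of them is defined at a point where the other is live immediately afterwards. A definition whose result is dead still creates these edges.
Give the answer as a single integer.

Answer: 3

Analysis:
def/use:
  b0: {f,y} / ∅
  b1: {f,h,y} / ∅
  b2: {b} / ∅
  b3: {b,y} / {y}
  b4: {p} / {f}
  b5: {p,y} / {f}

Liveness:
  live b0: ∅→{f}
  live b1: ∅→{f,y}
  live b2: {f}→{f}
  live b3: {f,y}→{f}
  live b4: {f}→{f}
  live b5: {f}→∅

Conflict graph:
  b↔{f,y}
  f↔{b,h,p,y}
  h↔{f,y}
  p↔{f,y}
  y↔{b,f,h,p}

Chromatic number:
  clique {b,f,y} ⇒ need ≥ 3
  assign b→r2 f→r0 h→r2 p→r2 y→r1 — no edge inside a register ⇒ χ ≤ 3
  χ = 3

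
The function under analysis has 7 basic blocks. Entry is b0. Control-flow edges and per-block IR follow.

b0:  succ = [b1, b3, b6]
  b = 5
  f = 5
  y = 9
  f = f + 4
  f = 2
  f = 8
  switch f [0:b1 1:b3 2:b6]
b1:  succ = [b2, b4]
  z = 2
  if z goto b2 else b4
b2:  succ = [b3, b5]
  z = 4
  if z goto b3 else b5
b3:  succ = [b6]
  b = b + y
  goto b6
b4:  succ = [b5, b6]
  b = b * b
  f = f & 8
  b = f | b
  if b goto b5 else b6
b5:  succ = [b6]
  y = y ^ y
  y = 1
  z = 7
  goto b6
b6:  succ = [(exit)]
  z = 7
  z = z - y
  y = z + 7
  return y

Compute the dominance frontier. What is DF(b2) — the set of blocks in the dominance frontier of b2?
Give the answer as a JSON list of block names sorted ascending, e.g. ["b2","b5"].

idom tree: b1←b0 b2←b1 b3←b0 b4←b1 b5←b1 b6←b0
Join-block Dom:
  b3: preds {b0,b2}: {b0} ∩ {b0,b1,b2} = {b0}; idom=b0
  b5: preds {b2,b4}: {b0,b1,b2} ∩ {b0,b1,b4} = {b0,b1}; idom=b1
  b6: preds {b0,b3,b4,b5}: {b0} ∩ {b0,b3} ∩ {b0,b1,b4} ∩ {b0,b1,b5} = {b0}; idom=b0

Frontier:
  join b3 pred b0: · stop@b0
  join b3 pred b2: b2→b1 stop@b0
  join b5 pred b2: b2 stop@b1
  join b5 pred b4: b4 stop@b1
  join b6 pred b0: · stop@b0
  join b6 pred b3: b3 stop@b0
  join b6 pred b4: b4→b1 stop@b0
  join b6 pred b5: b5→b1 stop@b0
  DF(b0)=∅
  DF(b1)={b3,b6}
  DF(b2)={b3,b5}
  DF(b3)={b6}
  DF(b4)={b5,b6}
  DF(b5)={b6}
  DF(b6)=∅

DF(b2) = ["b3", "b5"]

Answer: ["b3", "b5"]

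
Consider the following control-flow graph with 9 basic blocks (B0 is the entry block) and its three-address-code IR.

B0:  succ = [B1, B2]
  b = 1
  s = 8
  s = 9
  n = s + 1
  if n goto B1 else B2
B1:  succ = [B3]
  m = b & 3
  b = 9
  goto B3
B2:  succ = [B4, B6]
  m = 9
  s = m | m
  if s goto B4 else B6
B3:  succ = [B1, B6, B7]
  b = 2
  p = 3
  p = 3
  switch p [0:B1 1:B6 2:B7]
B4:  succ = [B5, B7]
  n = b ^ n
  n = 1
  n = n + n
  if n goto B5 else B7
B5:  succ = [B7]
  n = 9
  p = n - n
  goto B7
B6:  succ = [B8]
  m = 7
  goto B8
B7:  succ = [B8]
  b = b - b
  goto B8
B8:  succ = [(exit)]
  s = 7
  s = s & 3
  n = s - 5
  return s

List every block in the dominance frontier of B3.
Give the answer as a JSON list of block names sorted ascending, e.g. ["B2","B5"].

Answer: ["B1", "B6", "B7"]

Working:
idom tree: B1←B0 B2←B0 B3←B1 B4←B2 B5←B4 B6←B0 B7←B0 B8←B0
Join-block Dom:
  B1: preds {B0,B3}: {B0} ∩ {B0,B1,B3} = {B0}; idom=B0
  B6: preds {B2,B3}: {B0,B2} ∩ {B0,B1,B3} = {B0}; idom=B0
  B7: preds {B3,B4,B5}: {B0,B1,B3} ∩ {B0,B2,B4} ∩ {B0,B2,B4,B5} = {B0}; idom=B0
  B8: preds {B6,B7}: {B0,B6} ∩ {B0,B7} = {B0}; idom=B0

DF derivation:
  B1←B0: walk · to B0
  B1←B3: walk B3→B1 to B0
  B6←B2: walk B2 to B0
  B6←B3: walk B3→B1 to B0
  B7←B3: walk B3→B1 to B0
  B7←B4: walk B4→B2 to B0
  B7←B5: walk B5→B4→B2 to B0
  B8←B6: walk B6 to B0
  B8←B7: walk B7 to B0
  DF(B0)=∅
  DF(B1)={B1,B6,B7}
  DF(B2)={B6,B7}
  DF(B3)={B1,B6,B7}
  DF(B4)={B7}
  DF(B5)={B7}
  DF(B6)={B8}
  DF(B7)={B8}
  DF(B8)=∅

DF(B3) = ["B1", "B6", "B7"]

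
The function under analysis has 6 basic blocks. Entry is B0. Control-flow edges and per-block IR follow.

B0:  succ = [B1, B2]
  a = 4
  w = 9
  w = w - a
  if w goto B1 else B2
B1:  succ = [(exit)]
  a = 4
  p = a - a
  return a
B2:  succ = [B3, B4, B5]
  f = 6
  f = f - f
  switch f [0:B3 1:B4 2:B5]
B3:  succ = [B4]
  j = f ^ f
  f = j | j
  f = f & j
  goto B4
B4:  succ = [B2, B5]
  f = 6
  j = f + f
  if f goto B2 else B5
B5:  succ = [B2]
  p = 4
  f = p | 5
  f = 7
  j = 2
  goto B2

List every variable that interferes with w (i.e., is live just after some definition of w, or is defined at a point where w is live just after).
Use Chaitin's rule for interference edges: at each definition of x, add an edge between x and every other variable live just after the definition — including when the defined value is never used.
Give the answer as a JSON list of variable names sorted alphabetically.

Answer: ["a"]

Analysis:
Per-block:
  B0 def {a,w} use ∅
  B1 def {a,p} use ∅
  B2 def {f} use ∅
  B3 def {f,j} use {f}
  B4 def {f,j} use ∅
  B5 def {f,j,p} use ∅

Live sets:
  B0: in=∅ out=∅
  B1: in=∅ out=∅
  B2: in=∅ out={f}
  B3: in={f} out=∅
  B4: in=∅ out=∅
  B5: in=∅ out=∅

Interference:
  a: {p,w}
  f: {j}
  j: {f}
  p: {a}
  w: {a}

N(w) = ["a"]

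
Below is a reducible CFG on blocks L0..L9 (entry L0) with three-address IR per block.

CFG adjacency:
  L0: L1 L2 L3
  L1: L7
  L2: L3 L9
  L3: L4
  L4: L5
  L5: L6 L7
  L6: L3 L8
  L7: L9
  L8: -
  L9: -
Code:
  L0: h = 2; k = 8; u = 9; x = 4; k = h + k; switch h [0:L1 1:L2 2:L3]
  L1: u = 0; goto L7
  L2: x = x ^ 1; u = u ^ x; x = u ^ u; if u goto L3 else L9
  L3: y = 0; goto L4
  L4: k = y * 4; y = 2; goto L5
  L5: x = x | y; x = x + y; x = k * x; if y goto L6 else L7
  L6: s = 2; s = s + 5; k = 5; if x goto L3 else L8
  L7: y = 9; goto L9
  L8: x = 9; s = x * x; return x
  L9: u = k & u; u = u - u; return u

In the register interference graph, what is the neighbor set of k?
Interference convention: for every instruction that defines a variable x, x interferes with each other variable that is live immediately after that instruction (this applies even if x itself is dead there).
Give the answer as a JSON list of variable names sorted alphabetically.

Per-block:
  L0: def={h,k,u,x} ue=∅
  L1: def={u} ue=∅
  L2: def={u,x} ue={u,x}
  L3: def={y} ue=∅
  L4: def={k,y} ue={y}
  L5: def={x} ue={k,x,y}
  L6: def={k,s} ue={x}
  L7: def={y} ue=∅
  L8: def={s,x} ue=∅
  L9: def={u} ue={k,u}

Backward fixpoint:
  L0: in=∅ out={k,u,x}
  L1: in={k} out={k,u}
  L2: in={k,u,x} out={k,u,x}
  L3: in={u,x} out={u,x,y}
  L4: in={u,x,y} out={k,u,x,y}
  L5: in={k,u,x,y} out={k,u,x}
  L6: in={u,x} out={u,x}
  L7: in={k,u} out={k,u}
  L8: in=∅ out=∅
  L9: in={k,u} out=∅

Interference:
  h↔{k,u,x}
  k↔{h,u,x,y}
  s↔{u,x}
  u↔{h,k,s,x,y}
  x↔{h,k,s,u,y}
  y↔{k,u,x}

N(k) = ["h", "u", "x", "y"]

Answer: ["h", "u", "x", "y"]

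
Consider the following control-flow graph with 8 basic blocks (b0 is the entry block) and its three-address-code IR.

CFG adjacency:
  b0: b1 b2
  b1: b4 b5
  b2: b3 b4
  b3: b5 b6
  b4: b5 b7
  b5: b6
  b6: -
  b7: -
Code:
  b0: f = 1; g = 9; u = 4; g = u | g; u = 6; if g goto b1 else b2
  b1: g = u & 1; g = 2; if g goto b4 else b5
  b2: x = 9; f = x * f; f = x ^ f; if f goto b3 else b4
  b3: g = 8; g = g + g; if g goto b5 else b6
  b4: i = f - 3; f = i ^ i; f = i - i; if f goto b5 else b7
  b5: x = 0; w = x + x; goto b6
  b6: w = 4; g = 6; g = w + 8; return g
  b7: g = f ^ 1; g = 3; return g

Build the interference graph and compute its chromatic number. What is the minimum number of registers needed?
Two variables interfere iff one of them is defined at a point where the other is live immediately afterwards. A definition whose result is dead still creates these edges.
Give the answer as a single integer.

Answer: 3

Working:
Block summaries:
  b0: {f,g,u} / ∅
  b1: {g} / {u}
  b2: {f,x} / {f}
  b3: {g} / ∅
  b4: {f,i} / {f}
  b5: {w,x} / ∅
  b6: {g,w} / ∅
  b7: {g} / {f}

Liveness:
  live b0: ∅→{f,u}
  live b1: {f,u}→{f}
  live b2: {f}→{f}
  live b3: ∅→∅
  live b4: {f}→{f}
  live b5: ∅→∅
  live b6: ∅→∅
  live b7: {f}→∅

Conflict graph:
  f↔{g,i,u,x}
  g↔{f,u,w}
  i↔{f}
  u↔{f,g}
  w↔{g}
  x↔{f}

Chromatic number:
  lower bound: {f,g,u} mutually conflict ⇒ χ ≥ 3
  3-colouring: R0={f,w}  R1={g,i,x}  R2={u}
  χ = 3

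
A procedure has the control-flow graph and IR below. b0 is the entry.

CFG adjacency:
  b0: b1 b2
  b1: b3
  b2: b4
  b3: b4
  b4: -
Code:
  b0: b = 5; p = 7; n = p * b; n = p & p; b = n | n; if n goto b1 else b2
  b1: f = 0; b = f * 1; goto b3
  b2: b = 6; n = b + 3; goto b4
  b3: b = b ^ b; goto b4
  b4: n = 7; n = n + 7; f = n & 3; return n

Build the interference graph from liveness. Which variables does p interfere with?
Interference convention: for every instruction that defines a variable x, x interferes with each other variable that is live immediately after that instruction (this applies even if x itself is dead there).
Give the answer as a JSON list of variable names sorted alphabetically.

Answer: ["b", "n"]

Analysis:
Block summaries:
  b0: def={b,n,p} ue=∅
  b1: def={b,f} ue=∅
  b2: def={b,n} ue=∅
  b3: def={b} ue={b}
  b4: def={f,n} ue=∅

Liveness:
  b0 li=∅ lo=∅
  b1 li=∅ lo={b}
  b2 li=∅ lo=∅
  b3 li={b} lo=∅
  b4 li=∅ lo=∅

Interference:
  b↔{n,p}
  f↔{n}
  n↔{b,f,p}
  p↔{b,n}

N(p) = ["b", "n"]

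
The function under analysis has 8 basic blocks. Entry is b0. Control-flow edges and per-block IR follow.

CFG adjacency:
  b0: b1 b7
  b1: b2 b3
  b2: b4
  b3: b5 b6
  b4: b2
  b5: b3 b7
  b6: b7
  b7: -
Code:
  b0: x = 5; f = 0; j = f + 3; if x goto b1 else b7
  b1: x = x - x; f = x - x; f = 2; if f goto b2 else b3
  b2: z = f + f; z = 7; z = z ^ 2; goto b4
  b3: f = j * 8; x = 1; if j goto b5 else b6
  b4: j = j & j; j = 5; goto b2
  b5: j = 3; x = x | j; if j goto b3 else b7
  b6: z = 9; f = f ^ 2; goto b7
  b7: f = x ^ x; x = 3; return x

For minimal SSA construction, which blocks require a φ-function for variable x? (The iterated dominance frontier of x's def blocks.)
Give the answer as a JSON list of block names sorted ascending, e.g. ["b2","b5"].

idom tree: b1←b0 b2←b1 b3←b1 b4←b2 b5←b3 b6←b3 b7←b0
Dom∩ at merges:
  b2: preds {b1,b4}: {b0,b1} ∩ {b0,b1,b2,b4} = {b0,b1}; idom=b1
  b3: preds {b1,b5}: {b0,b1} ∩ {b0,b1,b3,b5} = {b0,b1}; idom=b1
  b7: preds {b0,b5,b6}: {b0} ∩ {b0,b1,b3,b5} ∩ {b0,b1,b3,b6} = {b0}; idom=b0

DF walk-up:
  b2←b1: walk · to b1
  b2←b4: walk b4→b2 to b1
  b3←b1: walk · to b1
  b3←b5: walk b5→b3 to b1
  b7←b0: walk · to b0
  b7←b5: walk b5→b3→b1 to b0
  b7←b6: walk b6→b3→b1 to b0
  b0 → ∅
  b1 → {b7}
  b2 → {b2}
  b3 → {b3,b7}
  b4 → {b2}
  b5 → {b3,b7}
  b6 → {b7}
  b7 → ∅

φ for x: defs {b0,b1,b3,b5,b7}
  DF⁺ = {b3,b7}

Answer: ["b3", "b7"]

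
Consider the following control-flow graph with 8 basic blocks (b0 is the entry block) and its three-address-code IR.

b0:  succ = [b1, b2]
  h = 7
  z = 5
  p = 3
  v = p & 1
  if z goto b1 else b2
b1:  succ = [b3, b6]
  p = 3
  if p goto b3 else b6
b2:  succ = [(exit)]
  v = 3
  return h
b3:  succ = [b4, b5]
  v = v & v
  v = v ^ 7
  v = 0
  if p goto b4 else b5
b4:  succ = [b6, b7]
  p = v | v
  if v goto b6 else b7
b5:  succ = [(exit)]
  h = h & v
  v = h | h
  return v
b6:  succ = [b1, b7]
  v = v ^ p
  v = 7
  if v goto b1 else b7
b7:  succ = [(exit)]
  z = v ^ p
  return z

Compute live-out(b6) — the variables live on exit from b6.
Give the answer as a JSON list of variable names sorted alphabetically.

Answer: ["h", "p", "v"]

Derivation:
def/use:
  b0 def {h,p,v,z} use ∅
  b1 def {p} use ∅
  b2 def {v} use {h}
  b3 def {v} use {p,v}
  b4 def {p} use {v}
  b5 def {h,v} use {h,v}
  b6 def {v} use {p,v}
  b7 def {z} use {p,v}

Liveness:
  b0: in=∅ out={h,v}
  b1: in={h,v} out={h,p,v}
  b2: in={h} out=∅
  b3: in={h,p,v} out={h,v}
  b4: in={h,v} out={h,p,v}
  b5: in={h,v} out=∅
  b6: in={h,p,v} out={h,p,v}
  b7: in={p,v} out=∅

live-out(b6) = ["h", "p", "v"]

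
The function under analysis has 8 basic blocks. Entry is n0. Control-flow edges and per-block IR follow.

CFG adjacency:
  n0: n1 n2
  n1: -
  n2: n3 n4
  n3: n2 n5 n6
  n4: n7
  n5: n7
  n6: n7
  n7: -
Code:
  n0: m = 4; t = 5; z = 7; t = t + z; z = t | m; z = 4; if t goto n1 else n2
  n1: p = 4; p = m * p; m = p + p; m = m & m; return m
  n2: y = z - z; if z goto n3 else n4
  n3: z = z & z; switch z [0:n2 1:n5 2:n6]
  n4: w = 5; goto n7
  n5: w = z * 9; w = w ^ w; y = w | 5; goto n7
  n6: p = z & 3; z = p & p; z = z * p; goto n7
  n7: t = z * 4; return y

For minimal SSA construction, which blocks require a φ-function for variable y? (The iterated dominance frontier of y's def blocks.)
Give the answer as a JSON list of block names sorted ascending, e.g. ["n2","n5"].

idom tree: n1←n0 n2←n0 n3←n2 n4←n2 n5←n3 n6←n3 n7←n2
Join-block Dom:
  n2: preds {n0,n3}: {n0} ∩ {n0,n2,n3} = {n0}; idom=n0
  n7: preds {n4,n5,n6}: {n0,n2,n4} ∩ {n0,n2,n3,n5} ∩ {n0,n2,n3,n6} = {n0,n2}; idom=n2

DF walk-up:
  join n2 pred n0: · stop@n0
  join n2 pred n3: n3→n2 stop@n0
  join n7 pred n4: n4 stop@n2
  join n7 pred n5: n5→n3 stop@n2
  join n7 pred n6: n6→n3 stop@n2
  n0: DF=∅
  n1: DF=∅
  n2: DF={n2}
  n3: DF={n2,n7}
  n4: DF={n7}
  n5: DF={n7}
  n6: DF={n7}
  n7: DF=∅

φ for y: defs {n2,n5}
  DF⁺ = {n2,n7}

Answer: ["n2", "n7"]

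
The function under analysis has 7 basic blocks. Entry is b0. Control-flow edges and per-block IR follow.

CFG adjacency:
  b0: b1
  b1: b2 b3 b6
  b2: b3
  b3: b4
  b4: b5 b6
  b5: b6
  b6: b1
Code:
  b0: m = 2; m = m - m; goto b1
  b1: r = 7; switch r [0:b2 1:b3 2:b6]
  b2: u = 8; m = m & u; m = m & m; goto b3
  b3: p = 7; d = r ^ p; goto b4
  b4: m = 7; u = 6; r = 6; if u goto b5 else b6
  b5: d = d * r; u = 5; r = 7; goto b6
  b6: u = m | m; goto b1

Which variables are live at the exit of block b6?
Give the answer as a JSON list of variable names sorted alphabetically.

Block summaries:
  b0: {m} / ∅
  b1: {r} / ∅
  b2: {m,u} / {m}
  b3: {d,p} / {r}
  b4: {m,r,u} / ∅
  b5: {d,r,u} / {d,r}
  b6: {u} / {m}

Backward fixpoint:
  b0 li=∅ lo={m}
  b1 li={m} lo={m,r}
  b2 li={m,r} lo={r}
  b3 li={r} lo={d}
  b4 li={d} lo={d,m,r}
  b5 li={d,m,r} lo={m}
  b6 li={m} lo={m}

live-out(b6) = ["m"]

Answer: ["m"]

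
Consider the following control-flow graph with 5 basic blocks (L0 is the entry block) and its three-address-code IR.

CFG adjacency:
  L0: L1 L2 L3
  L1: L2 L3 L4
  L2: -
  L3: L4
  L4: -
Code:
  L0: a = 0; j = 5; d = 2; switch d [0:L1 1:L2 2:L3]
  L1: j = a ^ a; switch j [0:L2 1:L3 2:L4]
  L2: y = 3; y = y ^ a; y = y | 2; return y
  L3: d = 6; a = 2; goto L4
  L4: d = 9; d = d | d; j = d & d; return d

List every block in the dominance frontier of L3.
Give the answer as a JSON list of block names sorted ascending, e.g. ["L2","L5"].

Answer: ["L4"]

Working:
idom tree: L1←L0 L2←L0 L3←L0 L4←L0
Dom at joins:
  L2: preds {L0,L1}: {L0} ∩ {L0,L1} = {L0}; idom=L0
  L3: preds {L0,L1}: {L0} ∩ {L0,L1} = {L0}; idom=L0
  L4: preds {L1,L3}: {L0,L1} ∩ {L0,L3} = {L0}; idom=L0

Frontier:
  L2←L0: walk · to L0
  L2←L1: walk L1 to L0
  L3←L0: walk · to L0
  L3←L1: walk L1 to L0
  L4←L1: walk L1 to L0
  L4←L3: walk L3 to L0
  L0: DF=∅
  L1: DF={L2,L3,L4}
  L2: DF=∅
  L3: DF={L4}
  L4: DF=∅

DF(L3) = ["L4"]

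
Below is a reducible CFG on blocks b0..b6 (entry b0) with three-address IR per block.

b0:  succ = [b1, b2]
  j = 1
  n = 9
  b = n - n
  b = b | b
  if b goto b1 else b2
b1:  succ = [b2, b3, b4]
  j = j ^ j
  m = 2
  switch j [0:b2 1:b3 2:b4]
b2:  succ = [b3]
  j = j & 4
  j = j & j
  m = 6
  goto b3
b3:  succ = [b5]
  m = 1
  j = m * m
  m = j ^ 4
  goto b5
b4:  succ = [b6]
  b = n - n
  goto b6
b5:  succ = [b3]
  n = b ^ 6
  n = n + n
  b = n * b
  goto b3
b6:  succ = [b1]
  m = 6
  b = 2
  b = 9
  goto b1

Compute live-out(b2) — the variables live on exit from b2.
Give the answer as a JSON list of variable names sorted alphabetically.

Per-block:
  b0: def={b,j,n} ue=∅
  b1: def={j,m} ue={j}
  b2: def={j,m} ue={j}
  b3: def={j,m} ue=∅
  b4: def={b} ue={n}
  b5: def={b,n} ue={b}
  b6: def={b,m} ue=∅

Backward fixpoint:
  live b0: ∅→{b,j,n}
  live b1: {b,j,n}→{b,j,n}
  live b2: {b,j}→{b}
  live b3: {b}→{b}
  live b4: {j,n}→{j,n}
  live b5: {b}→{b}
  live b6: {j,n}→{b,j,n}

live-out(b2) = ["b"]

Answer: ["b"]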